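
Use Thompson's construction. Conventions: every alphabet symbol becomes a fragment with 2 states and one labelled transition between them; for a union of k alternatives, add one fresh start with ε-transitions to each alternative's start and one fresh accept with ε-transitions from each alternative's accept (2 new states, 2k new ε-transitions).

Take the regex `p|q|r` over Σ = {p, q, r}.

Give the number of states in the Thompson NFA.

Recursing over subexpressions:
Each of the 3 symbol leaves contributes a 2-state fragment.
  p|q|r : 8 states

8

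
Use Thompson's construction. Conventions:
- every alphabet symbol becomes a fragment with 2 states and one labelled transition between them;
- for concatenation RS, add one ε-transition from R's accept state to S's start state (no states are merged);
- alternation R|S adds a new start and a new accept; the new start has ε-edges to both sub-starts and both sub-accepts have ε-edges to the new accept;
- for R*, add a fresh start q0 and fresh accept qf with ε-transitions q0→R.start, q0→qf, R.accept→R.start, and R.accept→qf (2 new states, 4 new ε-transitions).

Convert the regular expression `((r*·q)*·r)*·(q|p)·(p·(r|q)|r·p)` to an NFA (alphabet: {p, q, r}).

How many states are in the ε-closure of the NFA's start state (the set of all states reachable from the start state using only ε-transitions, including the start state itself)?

12

Work bottom-up. For each fragment F, track |ε-closure(F.start)| and whether F's accept lies in that closure (i.e. whether F accepts ε). A single-symbol fragment has closure size 1 and does not accept ε.
  r* → new start has ε-edges to the inner start and to the new accept, so |closure| = 2 + 1 = 3
  r*·q → the left operand accepts ε, so the closure extends into the next operand (via the concat ε-link); |closure| = 3 + 1 = 4
  (r*·q)* → new start has ε-edges to the inner start and to the new accept, so |closure| = 2 + 4 = 6
  (r*·q)*·r → |closure| = 6 + 1 = 7 (closure spills across the concat boundary because the left factor accepts ε)
  ((r*·q)*·r)* → new start has ε-edges to the inner start and to the new accept, so |closure| = 2 + 7 = 9
  q|p → |closure| = 1 + 1 + 1 = 3 (the new accept is not ε-reachable since no branch accepts ε)
  r|q → |closure| = 1 + 1 + 1 = 3 (the new accept is not ε-reachable since no branch accepts ε)
  p·(r|q) → same as the first factor's closure: |closure| = 1
  r·p → same as the first factor's closure: |closure| = 1
  p·(r|q)|r·p → |closure| = 1 + 1 + 1 = 3 (the new accept is not ε-reachable since no branch accepts ε)
  ((r*·q)*·r)*·(q|p)·(p·(r|q)|r·p) → the left operand accepts ε, so the closure extends into the next operand (via the concat ε-link); |closure| = 9 + 3 = 12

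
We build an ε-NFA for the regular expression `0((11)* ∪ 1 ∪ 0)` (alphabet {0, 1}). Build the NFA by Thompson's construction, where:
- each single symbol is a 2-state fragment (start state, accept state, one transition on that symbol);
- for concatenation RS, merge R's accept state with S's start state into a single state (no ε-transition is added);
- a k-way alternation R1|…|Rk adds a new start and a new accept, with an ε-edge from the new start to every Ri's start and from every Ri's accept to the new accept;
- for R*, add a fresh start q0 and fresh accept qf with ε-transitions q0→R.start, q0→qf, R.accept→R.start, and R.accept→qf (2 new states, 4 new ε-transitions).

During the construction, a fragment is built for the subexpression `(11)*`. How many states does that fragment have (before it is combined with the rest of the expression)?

Fragment for `(11)*`:
Each of the 2 symbol leaves contributes a 2-state fragment.
  11 = 3 states
  (11)* = 5 states

5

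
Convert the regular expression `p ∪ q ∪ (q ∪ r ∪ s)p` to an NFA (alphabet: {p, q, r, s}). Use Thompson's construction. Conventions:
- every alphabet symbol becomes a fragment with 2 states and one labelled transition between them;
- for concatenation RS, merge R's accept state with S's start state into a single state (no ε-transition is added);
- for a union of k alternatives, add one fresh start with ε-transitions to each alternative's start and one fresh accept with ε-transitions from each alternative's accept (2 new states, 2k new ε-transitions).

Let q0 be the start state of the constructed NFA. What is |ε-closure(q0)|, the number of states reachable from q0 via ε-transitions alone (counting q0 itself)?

7

Work bottom-up. For each fragment F, track |ε-closure(F.start)| and whether F's accept lies in that closure (i.e. whether F accepts ε). A single-symbol fragment has closure size 1 and does not accept ε.
  q ∪ r ∪ s — new start ε-reaches every alternative's start; none of them accept ε, so the new accept is not reached: C = 1 + 1 + 1 + 1 = 4
  (q ∪ r ∪ s)p — same as the first factor's closure: C = 4
  p ∪ q ∪ (q ∪ r ∪ s)p — C = 1 + 1 + 1 + 4 = 7 (the new accept is not ε-reachable since no branch accepts ε)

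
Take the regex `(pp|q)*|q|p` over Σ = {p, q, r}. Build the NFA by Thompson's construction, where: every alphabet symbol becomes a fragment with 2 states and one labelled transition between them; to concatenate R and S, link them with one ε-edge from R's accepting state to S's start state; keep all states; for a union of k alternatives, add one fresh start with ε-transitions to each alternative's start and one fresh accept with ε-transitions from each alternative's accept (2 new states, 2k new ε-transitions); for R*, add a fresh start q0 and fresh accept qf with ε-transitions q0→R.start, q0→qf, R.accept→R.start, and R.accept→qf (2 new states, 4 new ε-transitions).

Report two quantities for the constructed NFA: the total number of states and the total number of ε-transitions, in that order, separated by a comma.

16, 15

By structural recursion:
Each of the 5 symbol leaves contributes 2 states and 0 ε-transitions.
  pp — 4 states, 1 ε-transition
  pp|q — 8 states, 5 ε-transitions
  (pp|q)* — 10 states, 9 ε-transitions
  (pp|q)*|q|p — 16 states, 15 ε-transitions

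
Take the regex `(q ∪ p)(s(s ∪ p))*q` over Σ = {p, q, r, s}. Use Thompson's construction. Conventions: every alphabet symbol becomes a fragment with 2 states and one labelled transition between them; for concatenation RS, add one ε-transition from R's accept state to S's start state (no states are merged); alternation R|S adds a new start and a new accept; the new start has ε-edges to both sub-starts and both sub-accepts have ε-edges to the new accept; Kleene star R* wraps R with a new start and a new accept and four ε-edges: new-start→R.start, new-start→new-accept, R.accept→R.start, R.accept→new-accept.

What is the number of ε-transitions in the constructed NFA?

Per subexpression:
Each of the 6 symbol leaves contributes 0 ε-transitions.
  q ∪ p — 4 ε-transitions
  s ∪ p — 4 ε-transitions
  s(s ∪ p) — 5 ε-transitions
  (s(s ∪ p))* — 9 ε-transitions
  (q ∪ p)(s(s ∪ p))*q — 15 ε-transitions

15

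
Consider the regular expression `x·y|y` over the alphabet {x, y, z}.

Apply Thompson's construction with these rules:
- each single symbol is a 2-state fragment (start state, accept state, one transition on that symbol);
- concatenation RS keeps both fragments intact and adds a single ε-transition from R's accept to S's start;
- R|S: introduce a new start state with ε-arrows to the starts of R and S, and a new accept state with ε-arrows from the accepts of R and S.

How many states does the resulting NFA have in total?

Building bottom-up:
Each of the 3 symbol leaves contributes a 2-state fragment.
  x·y = 4 states
  x·y|y = 8 states

8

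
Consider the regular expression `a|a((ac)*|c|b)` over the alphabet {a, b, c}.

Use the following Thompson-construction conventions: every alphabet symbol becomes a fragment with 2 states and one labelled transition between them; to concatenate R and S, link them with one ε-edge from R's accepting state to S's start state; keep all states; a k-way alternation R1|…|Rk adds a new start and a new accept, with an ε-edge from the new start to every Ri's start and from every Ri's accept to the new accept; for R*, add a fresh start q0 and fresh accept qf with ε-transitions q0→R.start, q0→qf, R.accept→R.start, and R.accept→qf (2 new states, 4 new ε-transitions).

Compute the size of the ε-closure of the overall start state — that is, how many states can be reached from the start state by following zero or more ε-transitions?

Work bottom-up. For each fragment F, track |ε-closure(F.start)| and whether F's accept lies in that closure (i.e. whether F accepts ε). A single-symbol fragment has closure size 1 and does not accept ε.
  ac — same as the first factor's closure: |closure| = 1
  (ac)* — |closure| = 1 (new start) + 1 (body) + 1 (new accept) = 3
  (ac)*|c|b — |closure| = 1 (new start) + (3 + 1 + 1) + 1 (new accept, since some branch ε-reaches its own accept) = 7
  a((ac)*|c|b) — |closure| equals the left operand's closure size = 1 (its accept is not ε-reachable, so the closure stops there)
  a|a((ac)*|c|b) — |closure| = 1 + 1 + 1 = 3 (the new accept is not ε-reachable since no branch accepts ε)

3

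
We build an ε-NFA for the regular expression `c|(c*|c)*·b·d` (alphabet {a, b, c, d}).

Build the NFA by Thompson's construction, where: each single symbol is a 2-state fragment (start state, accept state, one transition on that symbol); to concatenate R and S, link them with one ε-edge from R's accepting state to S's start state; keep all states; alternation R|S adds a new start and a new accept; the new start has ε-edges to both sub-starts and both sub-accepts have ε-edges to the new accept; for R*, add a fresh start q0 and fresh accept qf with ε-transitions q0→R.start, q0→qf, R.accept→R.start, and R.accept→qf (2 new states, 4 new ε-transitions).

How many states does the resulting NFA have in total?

18

Recursing over subexpressions:
Each of the 5 symbol leaves contributes a 2-state fragment.
  c* : 4 states
  c*|c : 8 states
  (c*|c)* : 10 states
  (c*|c)*·b·d : 14 states
  c|(c*|c)*·b·d : 18 states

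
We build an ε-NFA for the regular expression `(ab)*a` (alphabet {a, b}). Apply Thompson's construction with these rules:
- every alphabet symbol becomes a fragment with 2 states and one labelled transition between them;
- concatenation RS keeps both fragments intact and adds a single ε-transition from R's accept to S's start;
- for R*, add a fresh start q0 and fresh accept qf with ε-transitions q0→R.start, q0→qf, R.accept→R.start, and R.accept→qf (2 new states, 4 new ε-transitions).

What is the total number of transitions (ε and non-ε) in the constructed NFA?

Per subexpression:
Each of the 3 symbol leaves contributes 1 transition (1 symbol, 0 ε).
  ab = 3 transitions (2 symbol, 1 ε)
  (ab)* = 7 transitions (2 symbol, 5 ε)
  (ab)*a = 9 transitions (3 symbol, 6 ε)

9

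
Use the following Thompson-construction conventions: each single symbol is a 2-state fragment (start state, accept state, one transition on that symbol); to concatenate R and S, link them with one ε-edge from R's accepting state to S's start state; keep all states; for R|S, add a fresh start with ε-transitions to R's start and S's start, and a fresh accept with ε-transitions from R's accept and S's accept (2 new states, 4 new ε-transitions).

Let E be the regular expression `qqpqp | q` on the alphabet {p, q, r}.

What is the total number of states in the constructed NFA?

14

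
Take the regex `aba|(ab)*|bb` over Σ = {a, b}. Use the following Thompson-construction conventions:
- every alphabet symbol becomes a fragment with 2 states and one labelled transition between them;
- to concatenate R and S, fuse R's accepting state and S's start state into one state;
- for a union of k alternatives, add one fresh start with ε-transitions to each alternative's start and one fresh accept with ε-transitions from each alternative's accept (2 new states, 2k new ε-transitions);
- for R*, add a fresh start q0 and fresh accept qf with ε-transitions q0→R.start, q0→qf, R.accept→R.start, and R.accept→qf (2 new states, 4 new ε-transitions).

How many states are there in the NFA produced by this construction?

By structural recursion:
Each of the 7 symbol leaves contributes a 2-state fragment.
  aba — 4 states
  ab — 3 states
  (ab)* — 5 states
  bb — 3 states
  aba|(ab)*|bb — 14 states

14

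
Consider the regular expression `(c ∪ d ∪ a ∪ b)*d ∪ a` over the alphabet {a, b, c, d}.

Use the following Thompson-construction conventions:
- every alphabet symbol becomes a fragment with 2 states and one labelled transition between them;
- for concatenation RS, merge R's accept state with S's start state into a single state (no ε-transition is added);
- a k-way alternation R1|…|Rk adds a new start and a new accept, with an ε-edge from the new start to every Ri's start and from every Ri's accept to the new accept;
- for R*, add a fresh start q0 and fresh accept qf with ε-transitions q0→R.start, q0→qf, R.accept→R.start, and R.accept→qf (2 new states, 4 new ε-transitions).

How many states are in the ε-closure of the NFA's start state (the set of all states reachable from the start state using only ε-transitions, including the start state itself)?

Let C(F) = |ε-closure(F.start)| within fragment F, and note whether F accepts ε. Symbol fragments have C = 1 and do not accept ε. Then:
  c ∪ d ∪ a ∪ b → |closure| = 1 + 1 + 1 + 1 + 1 = 5 (the new accept is not ε-reachable since no branch accepts ε)
  (c ∪ d ∪ a ∪ b)* → |closure| = 1 (new start) + 5 (body) + 1 (new accept) = 7
  (c ∪ d ∪ a ∪ b)*d → the left operand accepts ε, so the closure extends into the next operand (the shared merged state is already counted); |closure| = 7 + (1−1) = 7
  (c ∪ d ∪ a ∪ b)*d ∪ a → new start ε-reaches every alternative's start; none of them accept ε, so the new accept is not reached: |closure| = 1 + 7 + 1 = 9

9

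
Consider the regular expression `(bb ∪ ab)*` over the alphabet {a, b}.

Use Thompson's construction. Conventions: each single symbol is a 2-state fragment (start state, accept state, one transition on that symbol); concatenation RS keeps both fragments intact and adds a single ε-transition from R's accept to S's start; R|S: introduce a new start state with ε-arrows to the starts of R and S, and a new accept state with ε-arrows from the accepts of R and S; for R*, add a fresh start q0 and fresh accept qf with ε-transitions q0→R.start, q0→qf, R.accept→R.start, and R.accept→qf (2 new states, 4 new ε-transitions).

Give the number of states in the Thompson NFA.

Bottom-up over the parse tree:
Each of the 4 symbol leaves contributes a 2-state fragment.
  bb — 4 states
  ab — 4 states
  bb ∪ ab — 10 states
  (bb ∪ ab)* — 12 states

12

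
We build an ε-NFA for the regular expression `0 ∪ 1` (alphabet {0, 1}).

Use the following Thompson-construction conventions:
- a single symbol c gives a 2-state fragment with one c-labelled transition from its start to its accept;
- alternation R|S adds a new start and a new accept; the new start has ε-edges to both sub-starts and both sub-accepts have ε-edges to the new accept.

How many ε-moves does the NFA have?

Building bottom-up:
Each of the 2 symbol leaves contributes 0 ε-transitions.
  0 ∪ 1 → 4 ε-transitions

4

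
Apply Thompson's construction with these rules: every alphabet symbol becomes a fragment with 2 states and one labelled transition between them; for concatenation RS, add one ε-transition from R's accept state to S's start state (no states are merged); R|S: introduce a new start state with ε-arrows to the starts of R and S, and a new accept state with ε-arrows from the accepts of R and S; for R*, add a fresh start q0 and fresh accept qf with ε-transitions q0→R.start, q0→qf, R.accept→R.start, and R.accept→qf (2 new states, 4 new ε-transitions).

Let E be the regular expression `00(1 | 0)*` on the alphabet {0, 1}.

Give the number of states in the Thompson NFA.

12

Recursing over subexpressions:
Each of the 4 symbol leaves contributes a 2-state fragment.
  1 | 0 : 6 states
  (1 | 0)* : 8 states
  00(1 | 0)* : 12 states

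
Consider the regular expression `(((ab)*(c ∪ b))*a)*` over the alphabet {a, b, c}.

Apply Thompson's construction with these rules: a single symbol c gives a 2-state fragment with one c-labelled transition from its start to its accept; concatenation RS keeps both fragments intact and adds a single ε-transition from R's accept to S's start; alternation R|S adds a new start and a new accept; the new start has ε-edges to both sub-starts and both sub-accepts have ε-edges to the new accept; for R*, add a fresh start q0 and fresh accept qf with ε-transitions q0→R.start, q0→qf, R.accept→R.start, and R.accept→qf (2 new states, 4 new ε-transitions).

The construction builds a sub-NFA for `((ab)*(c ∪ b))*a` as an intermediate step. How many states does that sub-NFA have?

Fragment for `((ab)*(c ∪ b))*a`:
Each of the 5 symbol leaves contributes a 2-state fragment.
  ab → 4 states
  (ab)* → 6 states
  c ∪ b → 6 states
  (ab)*(c ∪ b) → 12 states
  ((ab)*(c ∪ b))* → 14 states
  ((ab)*(c ∪ b))*a → 16 states

16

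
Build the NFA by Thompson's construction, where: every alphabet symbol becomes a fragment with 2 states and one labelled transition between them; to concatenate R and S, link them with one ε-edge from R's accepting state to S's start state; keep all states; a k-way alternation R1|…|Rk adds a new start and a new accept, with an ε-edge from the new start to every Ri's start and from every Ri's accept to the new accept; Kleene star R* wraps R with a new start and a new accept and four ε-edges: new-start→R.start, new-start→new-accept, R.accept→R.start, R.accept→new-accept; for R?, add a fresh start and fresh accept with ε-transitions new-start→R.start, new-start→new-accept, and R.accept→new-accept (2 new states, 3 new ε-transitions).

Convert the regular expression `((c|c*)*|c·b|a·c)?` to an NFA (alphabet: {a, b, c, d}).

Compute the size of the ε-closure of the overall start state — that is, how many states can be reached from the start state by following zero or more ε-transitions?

14

Work bottom-up. For each fragment F, track |ε-closure(F.start)| and whether F's accept lies in that closure (i.e. whether F accepts ε). A single-symbol fragment has closure size 1 and does not accept ε.
  c* — the star's fresh start ε-reaches both the body's start and the fresh accept: |ε-closure| = 2 + 1 = 3
  c|c* — |ε-closure| = 1 (new start) + (1 + 3) + 1 (new accept, since some branch ε-reaches its own accept) = 6
  (c|c*)* — |ε-closure| = 1 (new start) + 6 (body) + 1 (new accept) = 8
  c·b — |ε-closure| equals the left operand's closure size = 1 (its accept is not ε-reachable, so the closure stops there)
  a·c — same as the first factor's closure: |ε-closure| = 1
  (c|c*)*|c·b|a·c — new start ε-reaches every alternative's start; at least one alternative accepts ε, so the union's new accept is reached too: |ε-closure| = 1 + 8 + 1 + 1 + 1 = 12
  ((c|c*)*|c·b|a·c)? — |ε-closure| = 1 (new start) + 12 (body) + 1 (new accept, via ε) = 14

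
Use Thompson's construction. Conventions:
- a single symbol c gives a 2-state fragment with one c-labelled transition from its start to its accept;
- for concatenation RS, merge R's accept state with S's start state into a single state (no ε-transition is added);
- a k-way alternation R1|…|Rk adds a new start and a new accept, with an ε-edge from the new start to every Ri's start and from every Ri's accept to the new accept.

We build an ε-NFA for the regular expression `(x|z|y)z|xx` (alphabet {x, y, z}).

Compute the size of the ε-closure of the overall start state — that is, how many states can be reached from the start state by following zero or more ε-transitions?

Compute the ε-closure size of each fragment's start state recursively; a symbol fragment's start has no outgoing ε-edge, so its closure is just itself (size 1).
  x|z|y → |closure| = 1 + 1 + 1 + 1 = 4 (the new accept is not ε-reachable since no branch accepts ε)
  (x|z|y)z → same as the first factor's closure: |closure| = 4
  xx → same as the first factor's closure: |closure| = 1
  (x|z|y)z|xx → |closure| = 1 + 4 + 1 = 6 (the new accept is not ε-reachable since no branch accepts ε)

6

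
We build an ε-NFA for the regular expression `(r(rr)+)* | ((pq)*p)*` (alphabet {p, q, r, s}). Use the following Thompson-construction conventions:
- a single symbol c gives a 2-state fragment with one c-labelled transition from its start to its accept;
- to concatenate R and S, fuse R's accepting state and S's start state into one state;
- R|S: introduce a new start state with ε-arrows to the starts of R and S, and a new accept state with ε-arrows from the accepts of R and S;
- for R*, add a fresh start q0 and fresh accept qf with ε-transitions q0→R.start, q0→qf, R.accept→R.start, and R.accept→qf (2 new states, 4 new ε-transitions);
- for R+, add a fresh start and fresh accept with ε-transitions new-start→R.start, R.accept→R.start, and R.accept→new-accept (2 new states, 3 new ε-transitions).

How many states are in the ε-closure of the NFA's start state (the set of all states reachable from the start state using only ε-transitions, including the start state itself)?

Compute the ε-closure size of each fragment's start state recursively; a symbol fragment's start has no outgoing ε-edge, so its closure is just itself (size 1).
  rr → same as the first factor's closure: C = 1
  (rr)+ → new start ε-reaches only the body's start; the new accept needs a symbol first: C = 1 + 1 = 2
  r(rr)+ → C equals the left operand's closure size = 1 (its accept is not ε-reachable, so the closure stops there)
  (r(rr)+)* → C = 1 (new start) + 1 (body) + 1 (new accept) = 3
  pq → same as the first factor's closure: C = 1
  (pq)* → the star's fresh start ε-reaches both the body's start and the fresh accept: C = 2 + 1 = 3
  (pq)*p → C = 3 + (1−1) = 3 (closure spills across the concat boundary because the left factor accepts ε)
  ((pq)*p)* → new start has ε-edges to the inner start and to the new accept, so C = 2 + 3 = 5
  (r(rr)+)* | ((pq)*p)* → C = 1 (new start) + (3 + 5) + 1 (new accept, since some branch ε-reaches its own accept) = 10

10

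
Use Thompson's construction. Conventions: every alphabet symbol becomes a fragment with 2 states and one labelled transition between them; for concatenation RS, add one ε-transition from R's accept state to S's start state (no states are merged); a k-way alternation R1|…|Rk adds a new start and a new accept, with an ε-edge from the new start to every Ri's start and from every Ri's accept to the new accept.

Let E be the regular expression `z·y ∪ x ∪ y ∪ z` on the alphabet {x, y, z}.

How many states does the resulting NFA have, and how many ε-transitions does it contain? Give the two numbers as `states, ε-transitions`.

12, 9

Building bottom-up:
Each of the 5 symbol leaves contributes 2 states and 0 ε-transitions.
  z·y = 4 states, 1 ε-transition
  z·y ∪ x ∪ y ∪ z = 12 states, 9 ε-transitions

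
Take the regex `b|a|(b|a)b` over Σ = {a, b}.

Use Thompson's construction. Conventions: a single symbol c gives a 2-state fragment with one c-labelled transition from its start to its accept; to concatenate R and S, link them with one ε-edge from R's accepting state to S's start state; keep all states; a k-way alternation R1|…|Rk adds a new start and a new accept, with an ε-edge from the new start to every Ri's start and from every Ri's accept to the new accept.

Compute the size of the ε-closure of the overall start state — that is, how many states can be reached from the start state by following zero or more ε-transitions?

Compute the ε-closure size of each fragment's start state recursively; a symbol fragment's start has no outgoing ε-edge, so its closure is just itself (size 1).
  b|a → |ε-closure| = 1 + 1 + 1 = 3 (the new accept is not ε-reachable since no branch accepts ε)
  (b|a)b → same as the first factor's closure: |ε-closure| = 3
  b|a|(b|a)b → |ε-closure| = 1 + 1 + 1 + 3 = 6 (the new accept is not ε-reachable since no branch accepts ε)

6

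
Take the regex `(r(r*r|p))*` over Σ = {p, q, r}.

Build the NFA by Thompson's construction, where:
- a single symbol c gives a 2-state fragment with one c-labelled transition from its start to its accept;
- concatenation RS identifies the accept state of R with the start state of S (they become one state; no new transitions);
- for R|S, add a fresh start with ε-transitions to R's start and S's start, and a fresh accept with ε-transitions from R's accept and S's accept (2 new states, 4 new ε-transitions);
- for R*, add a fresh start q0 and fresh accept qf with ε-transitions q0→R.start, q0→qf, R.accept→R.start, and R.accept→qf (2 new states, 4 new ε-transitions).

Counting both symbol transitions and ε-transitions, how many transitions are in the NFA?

16

Bottom-up over the parse tree:
Each of the 4 symbol leaves contributes 1 transition (1 symbol, 0 ε).
  r* = 5 transitions (1 symbol, 4 ε)
  r*r = 6 transitions (2 symbol, 4 ε)
  r*r|p = 11 transitions (3 symbol, 8 ε)
  r(r*r|p) = 12 transitions (4 symbol, 8 ε)
  (r(r*r|p))* = 16 transitions (4 symbol, 12 ε)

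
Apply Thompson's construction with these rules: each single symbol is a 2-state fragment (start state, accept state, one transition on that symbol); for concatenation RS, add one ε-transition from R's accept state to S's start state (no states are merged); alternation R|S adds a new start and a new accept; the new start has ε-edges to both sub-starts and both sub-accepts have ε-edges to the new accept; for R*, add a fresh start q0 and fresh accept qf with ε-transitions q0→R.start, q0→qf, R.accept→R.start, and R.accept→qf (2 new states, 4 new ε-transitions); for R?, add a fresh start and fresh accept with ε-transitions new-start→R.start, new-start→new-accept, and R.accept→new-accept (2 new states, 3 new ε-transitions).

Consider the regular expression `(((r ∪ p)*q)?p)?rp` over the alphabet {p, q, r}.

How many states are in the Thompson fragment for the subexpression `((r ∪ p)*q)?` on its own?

12

Fragment for `((r ∪ p)*q)?`:
Each of the 3 symbol leaves contributes a 2-state fragment.
  r ∪ p : 6 states
  (r ∪ p)* : 8 states
  (r ∪ p)*q : 10 states
  ((r ∪ p)*q)? : 12 states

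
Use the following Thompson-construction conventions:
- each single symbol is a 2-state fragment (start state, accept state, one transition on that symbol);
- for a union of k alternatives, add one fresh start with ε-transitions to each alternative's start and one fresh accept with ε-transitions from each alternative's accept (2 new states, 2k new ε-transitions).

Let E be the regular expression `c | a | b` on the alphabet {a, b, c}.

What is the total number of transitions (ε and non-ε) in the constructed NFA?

Per subexpression:
Each of the 3 symbol leaves contributes 1 transition (1 symbol, 0 ε).
  c | a | b : 9 transitions (3 symbol, 6 ε)

9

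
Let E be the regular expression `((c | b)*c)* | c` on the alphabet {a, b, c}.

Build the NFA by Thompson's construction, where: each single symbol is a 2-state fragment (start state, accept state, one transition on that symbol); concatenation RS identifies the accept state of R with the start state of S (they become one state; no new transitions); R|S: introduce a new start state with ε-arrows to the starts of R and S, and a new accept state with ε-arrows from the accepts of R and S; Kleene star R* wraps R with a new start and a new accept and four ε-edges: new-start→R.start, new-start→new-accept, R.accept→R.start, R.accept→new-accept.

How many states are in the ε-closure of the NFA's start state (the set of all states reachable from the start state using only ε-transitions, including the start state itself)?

Compute the ε-closure size of each fragment's start state recursively; a symbol fragment's start has no outgoing ε-edge, so its closure is just itself (size 1).
  c | b — new start ε-reaches every alternative's start; none of them accept ε, so the new accept is not reached: C = 1 + 1 + 1 = 3
  (c | b)* — the star's fresh start ε-reaches both the body's start and the fresh accept: C = 2 + 3 = 5
  (c | b)*c — C = 5 + (1−1) = 5 (closure spills across the concat boundary because the left factor accepts ε)
  ((c | b)*c)* — C = 1 (new start) + 5 (body) + 1 (new accept) = 7
  ((c | b)*c)* | c — C = 1 (new start) + (7 + 1) + 1 (new accept, since some branch ε-reaches its own accept) = 10

10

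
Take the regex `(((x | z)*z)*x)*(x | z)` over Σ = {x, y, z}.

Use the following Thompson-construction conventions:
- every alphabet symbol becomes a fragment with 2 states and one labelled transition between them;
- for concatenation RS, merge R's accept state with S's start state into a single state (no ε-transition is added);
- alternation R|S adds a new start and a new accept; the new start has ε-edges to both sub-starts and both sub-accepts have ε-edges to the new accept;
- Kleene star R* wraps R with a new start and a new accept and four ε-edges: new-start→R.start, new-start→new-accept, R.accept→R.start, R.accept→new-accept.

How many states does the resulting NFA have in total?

Per subexpression:
Each of the 6 symbol leaves contributes a 2-state fragment.
  x | z = 6 states
  (x | z)* = 8 states
  (x | z)*z = 9 states
  ((x | z)*z)* = 11 states
  ((x | z)*z)*x = 12 states
  (((x | z)*z)*x)* = 14 states
  x | z = 6 states
  (((x | z)*z)*x)*(x | z) = 19 states

19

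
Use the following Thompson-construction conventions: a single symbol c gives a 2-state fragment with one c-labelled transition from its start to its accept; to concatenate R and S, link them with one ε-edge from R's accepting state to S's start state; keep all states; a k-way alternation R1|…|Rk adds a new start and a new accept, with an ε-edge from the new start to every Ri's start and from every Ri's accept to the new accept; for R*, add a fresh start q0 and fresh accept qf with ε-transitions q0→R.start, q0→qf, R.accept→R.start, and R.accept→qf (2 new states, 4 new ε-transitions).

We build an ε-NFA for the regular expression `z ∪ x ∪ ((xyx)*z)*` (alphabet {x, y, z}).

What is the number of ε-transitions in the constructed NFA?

Bottom-up over the parse tree:
Each of the 6 symbol leaves contributes 0 ε-transitions.
  xyx — 2 ε-transitions
  (xyx)* — 6 ε-transitions
  (xyx)*z — 7 ε-transitions
  ((xyx)*z)* — 11 ε-transitions
  z ∪ x ∪ ((xyx)*z)* — 17 ε-transitions

17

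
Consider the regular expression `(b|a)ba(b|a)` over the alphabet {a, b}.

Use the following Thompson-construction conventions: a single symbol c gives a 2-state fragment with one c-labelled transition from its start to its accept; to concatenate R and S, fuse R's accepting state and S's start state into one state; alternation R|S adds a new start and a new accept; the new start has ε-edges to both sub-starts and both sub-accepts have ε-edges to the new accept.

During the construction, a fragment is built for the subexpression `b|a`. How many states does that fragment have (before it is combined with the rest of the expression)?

6

Fragment for `b|a`:
Each of the 2 symbol leaves contributes a 2-state fragment.
  b|a = 6 states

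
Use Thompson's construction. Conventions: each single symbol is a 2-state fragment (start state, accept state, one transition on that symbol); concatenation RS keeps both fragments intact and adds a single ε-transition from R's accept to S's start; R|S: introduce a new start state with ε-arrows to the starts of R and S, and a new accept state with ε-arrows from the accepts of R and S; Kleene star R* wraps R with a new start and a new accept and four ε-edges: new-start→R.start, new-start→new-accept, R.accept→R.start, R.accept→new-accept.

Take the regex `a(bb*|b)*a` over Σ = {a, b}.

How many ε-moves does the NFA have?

Recursing over subexpressions:
Each of the 5 symbol leaves contributes 0 ε-transitions.
  b* = 4 ε-transitions
  bb* = 5 ε-transitions
  bb*|b = 9 ε-transitions
  (bb*|b)* = 13 ε-transitions
  a(bb*|b)*a = 15 ε-transitions

15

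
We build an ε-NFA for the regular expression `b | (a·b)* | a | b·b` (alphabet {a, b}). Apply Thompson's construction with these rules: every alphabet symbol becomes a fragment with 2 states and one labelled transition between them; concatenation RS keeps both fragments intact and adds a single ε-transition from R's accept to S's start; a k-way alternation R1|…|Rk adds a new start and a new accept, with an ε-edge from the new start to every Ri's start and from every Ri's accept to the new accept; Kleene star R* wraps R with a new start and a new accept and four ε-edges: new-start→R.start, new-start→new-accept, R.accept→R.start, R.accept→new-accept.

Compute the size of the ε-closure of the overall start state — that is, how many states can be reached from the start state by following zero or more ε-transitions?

8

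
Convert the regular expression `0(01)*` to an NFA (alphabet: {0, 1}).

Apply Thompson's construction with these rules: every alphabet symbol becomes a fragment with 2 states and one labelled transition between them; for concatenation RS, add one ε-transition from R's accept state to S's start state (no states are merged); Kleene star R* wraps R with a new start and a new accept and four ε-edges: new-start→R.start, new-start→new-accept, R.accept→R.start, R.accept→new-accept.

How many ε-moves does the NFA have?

6

Per subexpression:
Each of the 3 symbol leaves contributes 0 ε-transitions.
  01 → 1 ε-transition
  (01)* → 5 ε-transitions
  0(01)* → 6 ε-transitions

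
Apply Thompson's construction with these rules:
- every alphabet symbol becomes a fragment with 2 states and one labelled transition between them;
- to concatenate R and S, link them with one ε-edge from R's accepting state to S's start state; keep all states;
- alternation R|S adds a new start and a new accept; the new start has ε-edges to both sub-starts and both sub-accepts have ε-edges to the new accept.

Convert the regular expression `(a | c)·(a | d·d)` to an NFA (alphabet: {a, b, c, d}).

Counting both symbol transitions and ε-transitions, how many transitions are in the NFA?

15

By structural recursion:
Each of the 5 symbol leaves contributes 1 transition (1 symbol, 0 ε).
  a | c → 6 transitions (2 symbol, 4 ε)
  d·d → 3 transitions (2 symbol, 1 ε)
  a | d·d → 8 transitions (3 symbol, 5 ε)
  (a | c)·(a | d·d) → 15 transitions (5 symbol, 10 ε)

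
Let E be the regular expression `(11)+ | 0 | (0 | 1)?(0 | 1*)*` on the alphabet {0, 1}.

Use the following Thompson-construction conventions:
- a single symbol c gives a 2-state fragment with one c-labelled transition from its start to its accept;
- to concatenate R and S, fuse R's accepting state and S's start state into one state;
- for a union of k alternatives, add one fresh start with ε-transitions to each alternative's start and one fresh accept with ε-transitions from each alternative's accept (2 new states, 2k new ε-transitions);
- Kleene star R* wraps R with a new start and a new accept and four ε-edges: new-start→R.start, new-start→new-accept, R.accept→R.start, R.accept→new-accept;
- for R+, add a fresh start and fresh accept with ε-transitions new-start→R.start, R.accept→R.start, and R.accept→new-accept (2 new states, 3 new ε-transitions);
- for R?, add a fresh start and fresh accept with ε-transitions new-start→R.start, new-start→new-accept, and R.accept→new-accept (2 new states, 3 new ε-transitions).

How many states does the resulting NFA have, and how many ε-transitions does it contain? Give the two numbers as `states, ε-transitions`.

26, 28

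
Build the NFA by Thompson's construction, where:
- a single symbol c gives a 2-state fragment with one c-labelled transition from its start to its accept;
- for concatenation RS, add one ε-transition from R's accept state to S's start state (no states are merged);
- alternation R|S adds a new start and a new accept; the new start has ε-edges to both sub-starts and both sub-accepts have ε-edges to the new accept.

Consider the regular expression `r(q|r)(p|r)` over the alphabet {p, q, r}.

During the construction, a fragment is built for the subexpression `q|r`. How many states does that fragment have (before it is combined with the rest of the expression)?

6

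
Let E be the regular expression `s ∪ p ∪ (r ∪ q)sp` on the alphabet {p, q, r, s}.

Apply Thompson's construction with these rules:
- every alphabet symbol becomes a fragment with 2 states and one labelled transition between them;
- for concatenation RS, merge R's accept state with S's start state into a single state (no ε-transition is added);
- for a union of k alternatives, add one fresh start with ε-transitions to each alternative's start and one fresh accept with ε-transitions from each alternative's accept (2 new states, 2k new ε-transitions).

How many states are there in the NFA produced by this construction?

14

Per subexpression:
Each of the 6 symbol leaves contributes a 2-state fragment.
  r ∪ q → 6 states
  (r ∪ q)sp → 8 states
  s ∪ p ∪ (r ∪ q)sp → 14 states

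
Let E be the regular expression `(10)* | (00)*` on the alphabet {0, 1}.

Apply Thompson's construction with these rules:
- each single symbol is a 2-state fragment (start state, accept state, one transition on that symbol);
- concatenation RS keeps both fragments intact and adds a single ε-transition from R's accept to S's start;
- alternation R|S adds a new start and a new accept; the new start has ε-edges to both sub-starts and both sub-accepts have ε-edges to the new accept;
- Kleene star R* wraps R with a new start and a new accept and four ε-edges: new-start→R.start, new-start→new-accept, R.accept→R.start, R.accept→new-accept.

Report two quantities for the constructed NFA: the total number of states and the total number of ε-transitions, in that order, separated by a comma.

14, 14

Per subexpression:
Each of the 4 symbol leaves contributes 2 states and 0 ε-transitions.
  10 → 4 states, 1 ε-transition
  (10)* → 6 states, 5 ε-transitions
  00 → 4 states, 1 ε-transition
  (00)* → 6 states, 5 ε-transitions
  (10)* | (00)* → 14 states, 14 ε-transitions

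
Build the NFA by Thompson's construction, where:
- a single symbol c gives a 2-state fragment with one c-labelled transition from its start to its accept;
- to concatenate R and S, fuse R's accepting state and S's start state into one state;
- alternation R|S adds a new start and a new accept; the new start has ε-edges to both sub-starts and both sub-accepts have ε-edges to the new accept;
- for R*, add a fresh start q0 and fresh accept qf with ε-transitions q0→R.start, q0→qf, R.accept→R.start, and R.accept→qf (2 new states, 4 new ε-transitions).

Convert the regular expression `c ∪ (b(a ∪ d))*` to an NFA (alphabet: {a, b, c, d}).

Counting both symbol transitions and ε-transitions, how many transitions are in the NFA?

Recursing over subexpressions:
Each of the 4 symbol leaves contributes 1 transition (1 symbol, 0 ε).
  a ∪ d → 6 transitions (2 symbol, 4 ε)
  b(a ∪ d) → 7 transitions (3 symbol, 4 ε)
  (b(a ∪ d))* → 11 transitions (3 symbol, 8 ε)
  c ∪ (b(a ∪ d))* → 16 transitions (4 symbol, 12 ε)

16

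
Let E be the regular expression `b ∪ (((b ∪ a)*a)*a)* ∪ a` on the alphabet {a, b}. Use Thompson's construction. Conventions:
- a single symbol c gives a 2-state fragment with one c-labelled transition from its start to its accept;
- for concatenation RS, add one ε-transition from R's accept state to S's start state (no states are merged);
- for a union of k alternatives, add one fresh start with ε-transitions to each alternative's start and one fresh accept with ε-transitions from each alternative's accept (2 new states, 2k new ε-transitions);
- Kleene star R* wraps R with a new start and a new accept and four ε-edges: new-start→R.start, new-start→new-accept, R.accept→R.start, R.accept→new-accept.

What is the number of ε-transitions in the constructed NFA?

By structural recursion:
Each of the 6 symbol leaves contributes 0 ε-transitions.
  b ∪ a : 4 ε-transitions
  (b ∪ a)* : 8 ε-transitions
  (b ∪ a)*a : 9 ε-transitions
  ((b ∪ a)*a)* : 13 ε-transitions
  ((b ∪ a)*a)*a : 14 ε-transitions
  (((b ∪ a)*a)*a)* : 18 ε-transitions
  b ∪ (((b ∪ a)*a)*a)* ∪ a : 24 ε-transitions

24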